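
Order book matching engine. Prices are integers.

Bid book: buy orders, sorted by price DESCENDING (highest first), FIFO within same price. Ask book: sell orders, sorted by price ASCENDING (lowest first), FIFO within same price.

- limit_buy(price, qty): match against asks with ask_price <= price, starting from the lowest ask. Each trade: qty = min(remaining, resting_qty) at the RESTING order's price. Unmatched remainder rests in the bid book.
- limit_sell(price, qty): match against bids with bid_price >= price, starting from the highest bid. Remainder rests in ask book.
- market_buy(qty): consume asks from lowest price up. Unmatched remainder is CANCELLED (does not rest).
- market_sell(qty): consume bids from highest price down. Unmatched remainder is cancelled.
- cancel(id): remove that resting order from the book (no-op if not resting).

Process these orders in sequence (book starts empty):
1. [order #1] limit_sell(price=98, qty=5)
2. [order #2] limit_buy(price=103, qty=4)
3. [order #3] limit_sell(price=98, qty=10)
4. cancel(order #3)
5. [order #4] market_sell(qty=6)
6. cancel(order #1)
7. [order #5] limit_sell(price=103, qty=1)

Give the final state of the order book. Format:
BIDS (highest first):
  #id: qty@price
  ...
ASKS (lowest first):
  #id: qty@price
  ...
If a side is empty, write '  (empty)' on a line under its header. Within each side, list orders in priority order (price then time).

Answer: BIDS (highest first):
  (empty)
ASKS (lowest first):
  #5: 1@103

Derivation:
After op 1 [order #1] limit_sell(price=98, qty=5): fills=none; bids=[-] asks=[#1:5@98]
After op 2 [order #2] limit_buy(price=103, qty=4): fills=#2x#1:4@98; bids=[-] asks=[#1:1@98]
After op 3 [order #3] limit_sell(price=98, qty=10): fills=none; bids=[-] asks=[#1:1@98 #3:10@98]
After op 4 cancel(order #3): fills=none; bids=[-] asks=[#1:1@98]
After op 5 [order #4] market_sell(qty=6): fills=none; bids=[-] asks=[#1:1@98]
After op 6 cancel(order #1): fills=none; bids=[-] asks=[-]
After op 7 [order #5] limit_sell(price=103, qty=1): fills=none; bids=[-] asks=[#5:1@103]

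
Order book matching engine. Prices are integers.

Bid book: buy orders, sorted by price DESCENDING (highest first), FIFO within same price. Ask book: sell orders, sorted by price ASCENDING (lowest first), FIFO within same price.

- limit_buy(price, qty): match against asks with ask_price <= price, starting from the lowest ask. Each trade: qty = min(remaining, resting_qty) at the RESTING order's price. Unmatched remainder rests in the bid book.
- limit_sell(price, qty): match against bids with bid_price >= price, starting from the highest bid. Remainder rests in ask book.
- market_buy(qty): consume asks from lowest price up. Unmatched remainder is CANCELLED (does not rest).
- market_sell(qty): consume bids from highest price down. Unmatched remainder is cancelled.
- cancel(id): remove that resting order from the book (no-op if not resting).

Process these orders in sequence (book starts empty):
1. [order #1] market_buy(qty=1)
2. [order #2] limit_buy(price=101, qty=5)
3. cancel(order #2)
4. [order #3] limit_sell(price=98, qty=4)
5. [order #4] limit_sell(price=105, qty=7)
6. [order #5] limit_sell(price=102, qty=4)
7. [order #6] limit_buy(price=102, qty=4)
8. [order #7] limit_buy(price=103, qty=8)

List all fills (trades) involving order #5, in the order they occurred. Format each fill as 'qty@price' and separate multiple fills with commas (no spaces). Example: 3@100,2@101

Answer: 4@102

Derivation:
After op 1 [order #1] market_buy(qty=1): fills=none; bids=[-] asks=[-]
After op 2 [order #2] limit_buy(price=101, qty=5): fills=none; bids=[#2:5@101] asks=[-]
After op 3 cancel(order #2): fills=none; bids=[-] asks=[-]
After op 4 [order #3] limit_sell(price=98, qty=4): fills=none; bids=[-] asks=[#3:4@98]
After op 5 [order #4] limit_sell(price=105, qty=7): fills=none; bids=[-] asks=[#3:4@98 #4:7@105]
After op 6 [order #5] limit_sell(price=102, qty=4): fills=none; bids=[-] asks=[#3:4@98 #5:4@102 #4:7@105]
After op 7 [order #6] limit_buy(price=102, qty=4): fills=#6x#3:4@98; bids=[-] asks=[#5:4@102 #4:7@105]
After op 8 [order #7] limit_buy(price=103, qty=8): fills=#7x#5:4@102; bids=[#7:4@103] asks=[#4:7@105]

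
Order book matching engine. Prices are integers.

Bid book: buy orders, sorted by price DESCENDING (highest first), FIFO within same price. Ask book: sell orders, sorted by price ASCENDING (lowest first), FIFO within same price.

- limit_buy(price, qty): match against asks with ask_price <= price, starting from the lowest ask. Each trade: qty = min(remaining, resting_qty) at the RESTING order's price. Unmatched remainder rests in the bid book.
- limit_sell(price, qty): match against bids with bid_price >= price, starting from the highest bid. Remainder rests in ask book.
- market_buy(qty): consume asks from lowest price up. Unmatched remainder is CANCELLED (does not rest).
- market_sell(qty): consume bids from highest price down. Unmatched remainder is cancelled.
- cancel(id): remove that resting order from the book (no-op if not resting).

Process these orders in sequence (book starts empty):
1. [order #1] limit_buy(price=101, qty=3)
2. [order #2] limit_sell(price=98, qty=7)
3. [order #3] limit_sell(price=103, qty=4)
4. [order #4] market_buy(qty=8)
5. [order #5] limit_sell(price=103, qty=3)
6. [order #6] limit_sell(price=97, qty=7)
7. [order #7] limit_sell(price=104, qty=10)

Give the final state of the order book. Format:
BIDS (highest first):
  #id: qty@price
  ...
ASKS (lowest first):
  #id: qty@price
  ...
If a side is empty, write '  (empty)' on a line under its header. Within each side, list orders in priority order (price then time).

After op 1 [order #1] limit_buy(price=101, qty=3): fills=none; bids=[#1:3@101] asks=[-]
After op 2 [order #2] limit_sell(price=98, qty=7): fills=#1x#2:3@101; bids=[-] asks=[#2:4@98]
After op 3 [order #3] limit_sell(price=103, qty=4): fills=none; bids=[-] asks=[#2:4@98 #3:4@103]
After op 4 [order #4] market_buy(qty=8): fills=#4x#2:4@98 #4x#3:4@103; bids=[-] asks=[-]
After op 5 [order #5] limit_sell(price=103, qty=3): fills=none; bids=[-] asks=[#5:3@103]
After op 6 [order #6] limit_sell(price=97, qty=7): fills=none; bids=[-] asks=[#6:7@97 #5:3@103]
After op 7 [order #7] limit_sell(price=104, qty=10): fills=none; bids=[-] asks=[#6:7@97 #5:3@103 #7:10@104]

Answer: BIDS (highest first):
  (empty)
ASKS (lowest first):
  #6: 7@97
  #5: 3@103
  #7: 10@104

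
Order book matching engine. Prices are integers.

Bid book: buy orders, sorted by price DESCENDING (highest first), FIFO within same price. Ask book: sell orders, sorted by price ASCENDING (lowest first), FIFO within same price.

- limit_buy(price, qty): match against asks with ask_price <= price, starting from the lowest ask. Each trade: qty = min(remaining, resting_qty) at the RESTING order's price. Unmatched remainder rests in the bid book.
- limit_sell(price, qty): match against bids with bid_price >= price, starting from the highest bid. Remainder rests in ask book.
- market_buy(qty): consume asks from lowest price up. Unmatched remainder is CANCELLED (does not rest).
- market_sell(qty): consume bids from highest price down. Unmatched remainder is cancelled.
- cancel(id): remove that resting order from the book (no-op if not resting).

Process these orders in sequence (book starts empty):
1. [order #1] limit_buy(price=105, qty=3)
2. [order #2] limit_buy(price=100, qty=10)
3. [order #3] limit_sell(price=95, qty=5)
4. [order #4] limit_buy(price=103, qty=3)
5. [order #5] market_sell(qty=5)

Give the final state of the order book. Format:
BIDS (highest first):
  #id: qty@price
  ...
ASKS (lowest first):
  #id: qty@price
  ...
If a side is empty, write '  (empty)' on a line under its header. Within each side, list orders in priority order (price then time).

Answer: BIDS (highest first):
  #2: 6@100
ASKS (lowest first):
  (empty)

Derivation:
After op 1 [order #1] limit_buy(price=105, qty=3): fills=none; bids=[#1:3@105] asks=[-]
After op 2 [order #2] limit_buy(price=100, qty=10): fills=none; bids=[#1:3@105 #2:10@100] asks=[-]
After op 3 [order #3] limit_sell(price=95, qty=5): fills=#1x#3:3@105 #2x#3:2@100; bids=[#2:8@100] asks=[-]
After op 4 [order #4] limit_buy(price=103, qty=3): fills=none; bids=[#4:3@103 #2:8@100] asks=[-]
After op 5 [order #5] market_sell(qty=5): fills=#4x#5:3@103 #2x#5:2@100; bids=[#2:6@100] asks=[-]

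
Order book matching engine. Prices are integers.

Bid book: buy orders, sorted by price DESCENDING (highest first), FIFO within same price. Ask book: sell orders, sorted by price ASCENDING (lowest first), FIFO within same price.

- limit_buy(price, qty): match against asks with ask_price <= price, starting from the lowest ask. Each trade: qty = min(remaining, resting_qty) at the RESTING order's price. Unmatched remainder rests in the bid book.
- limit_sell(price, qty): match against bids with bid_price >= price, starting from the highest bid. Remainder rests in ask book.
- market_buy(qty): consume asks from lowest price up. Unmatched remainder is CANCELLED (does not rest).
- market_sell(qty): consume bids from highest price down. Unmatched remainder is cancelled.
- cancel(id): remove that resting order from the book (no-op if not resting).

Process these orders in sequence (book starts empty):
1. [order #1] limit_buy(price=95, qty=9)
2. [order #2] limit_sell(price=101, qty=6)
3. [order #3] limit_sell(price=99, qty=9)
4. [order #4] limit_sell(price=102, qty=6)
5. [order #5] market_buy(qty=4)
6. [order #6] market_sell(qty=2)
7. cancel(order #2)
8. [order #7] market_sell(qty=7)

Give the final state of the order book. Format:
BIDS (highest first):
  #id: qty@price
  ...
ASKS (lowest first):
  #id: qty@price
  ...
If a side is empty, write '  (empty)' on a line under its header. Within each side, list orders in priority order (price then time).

After op 1 [order #1] limit_buy(price=95, qty=9): fills=none; bids=[#1:9@95] asks=[-]
After op 2 [order #2] limit_sell(price=101, qty=6): fills=none; bids=[#1:9@95] asks=[#2:6@101]
After op 3 [order #3] limit_sell(price=99, qty=9): fills=none; bids=[#1:9@95] asks=[#3:9@99 #2:6@101]
After op 4 [order #4] limit_sell(price=102, qty=6): fills=none; bids=[#1:9@95] asks=[#3:9@99 #2:6@101 #4:6@102]
After op 5 [order #5] market_buy(qty=4): fills=#5x#3:4@99; bids=[#1:9@95] asks=[#3:5@99 #2:6@101 #4:6@102]
After op 6 [order #6] market_sell(qty=2): fills=#1x#6:2@95; bids=[#1:7@95] asks=[#3:5@99 #2:6@101 #4:6@102]
After op 7 cancel(order #2): fills=none; bids=[#1:7@95] asks=[#3:5@99 #4:6@102]
After op 8 [order #7] market_sell(qty=7): fills=#1x#7:7@95; bids=[-] asks=[#3:5@99 #4:6@102]

Answer: BIDS (highest first):
  (empty)
ASKS (lowest first):
  #3: 5@99
  #4: 6@102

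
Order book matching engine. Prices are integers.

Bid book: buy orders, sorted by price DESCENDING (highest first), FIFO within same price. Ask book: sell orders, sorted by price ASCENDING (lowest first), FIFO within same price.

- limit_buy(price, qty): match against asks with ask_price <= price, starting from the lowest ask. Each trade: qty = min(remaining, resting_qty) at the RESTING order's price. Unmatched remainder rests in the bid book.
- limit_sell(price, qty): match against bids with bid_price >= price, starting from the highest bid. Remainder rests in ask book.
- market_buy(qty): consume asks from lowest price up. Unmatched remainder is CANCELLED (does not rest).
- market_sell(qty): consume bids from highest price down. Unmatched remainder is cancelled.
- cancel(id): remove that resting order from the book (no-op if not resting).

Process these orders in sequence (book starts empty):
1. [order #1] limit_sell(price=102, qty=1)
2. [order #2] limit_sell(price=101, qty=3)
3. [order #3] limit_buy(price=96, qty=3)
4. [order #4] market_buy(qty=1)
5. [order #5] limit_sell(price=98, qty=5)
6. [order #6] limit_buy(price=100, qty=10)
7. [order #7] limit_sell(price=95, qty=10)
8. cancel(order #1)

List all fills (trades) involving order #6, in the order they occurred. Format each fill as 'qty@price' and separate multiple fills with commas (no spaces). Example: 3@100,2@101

Answer: 5@98,5@100

Derivation:
After op 1 [order #1] limit_sell(price=102, qty=1): fills=none; bids=[-] asks=[#1:1@102]
After op 2 [order #2] limit_sell(price=101, qty=3): fills=none; bids=[-] asks=[#2:3@101 #1:1@102]
After op 3 [order #3] limit_buy(price=96, qty=3): fills=none; bids=[#3:3@96] asks=[#2:3@101 #1:1@102]
After op 4 [order #4] market_buy(qty=1): fills=#4x#2:1@101; bids=[#3:3@96] asks=[#2:2@101 #1:1@102]
After op 5 [order #5] limit_sell(price=98, qty=5): fills=none; bids=[#3:3@96] asks=[#5:5@98 #2:2@101 #1:1@102]
After op 6 [order #6] limit_buy(price=100, qty=10): fills=#6x#5:5@98; bids=[#6:5@100 #3:3@96] asks=[#2:2@101 #1:1@102]
After op 7 [order #7] limit_sell(price=95, qty=10): fills=#6x#7:5@100 #3x#7:3@96; bids=[-] asks=[#7:2@95 #2:2@101 #1:1@102]
After op 8 cancel(order #1): fills=none; bids=[-] asks=[#7:2@95 #2:2@101]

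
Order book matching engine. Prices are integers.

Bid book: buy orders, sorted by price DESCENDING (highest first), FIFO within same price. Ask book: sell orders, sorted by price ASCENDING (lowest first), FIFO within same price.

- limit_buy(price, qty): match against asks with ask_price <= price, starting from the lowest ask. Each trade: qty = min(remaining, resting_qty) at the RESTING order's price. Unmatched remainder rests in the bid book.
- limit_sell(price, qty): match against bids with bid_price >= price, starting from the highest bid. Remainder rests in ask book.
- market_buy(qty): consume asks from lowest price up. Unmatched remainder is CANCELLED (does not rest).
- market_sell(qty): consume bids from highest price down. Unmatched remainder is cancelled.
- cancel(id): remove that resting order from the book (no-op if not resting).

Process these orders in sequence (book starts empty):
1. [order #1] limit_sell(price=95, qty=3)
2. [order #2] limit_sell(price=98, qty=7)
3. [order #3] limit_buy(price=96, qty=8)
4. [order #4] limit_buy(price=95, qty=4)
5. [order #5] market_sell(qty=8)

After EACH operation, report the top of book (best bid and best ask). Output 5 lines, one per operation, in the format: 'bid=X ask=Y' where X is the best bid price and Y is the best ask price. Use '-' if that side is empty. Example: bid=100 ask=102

After op 1 [order #1] limit_sell(price=95, qty=3): fills=none; bids=[-] asks=[#1:3@95]
After op 2 [order #2] limit_sell(price=98, qty=7): fills=none; bids=[-] asks=[#1:3@95 #2:7@98]
After op 3 [order #3] limit_buy(price=96, qty=8): fills=#3x#1:3@95; bids=[#3:5@96] asks=[#2:7@98]
After op 4 [order #4] limit_buy(price=95, qty=4): fills=none; bids=[#3:5@96 #4:4@95] asks=[#2:7@98]
After op 5 [order #5] market_sell(qty=8): fills=#3x#5:5@96 #4x#5:3@95; bids=[#4:1@95] asks=[#2:7@98]

Answer: bid=- ask=95
bid=- ask=95
bid=96 ask=98
bid=96 ask=98
bid=95 ask=98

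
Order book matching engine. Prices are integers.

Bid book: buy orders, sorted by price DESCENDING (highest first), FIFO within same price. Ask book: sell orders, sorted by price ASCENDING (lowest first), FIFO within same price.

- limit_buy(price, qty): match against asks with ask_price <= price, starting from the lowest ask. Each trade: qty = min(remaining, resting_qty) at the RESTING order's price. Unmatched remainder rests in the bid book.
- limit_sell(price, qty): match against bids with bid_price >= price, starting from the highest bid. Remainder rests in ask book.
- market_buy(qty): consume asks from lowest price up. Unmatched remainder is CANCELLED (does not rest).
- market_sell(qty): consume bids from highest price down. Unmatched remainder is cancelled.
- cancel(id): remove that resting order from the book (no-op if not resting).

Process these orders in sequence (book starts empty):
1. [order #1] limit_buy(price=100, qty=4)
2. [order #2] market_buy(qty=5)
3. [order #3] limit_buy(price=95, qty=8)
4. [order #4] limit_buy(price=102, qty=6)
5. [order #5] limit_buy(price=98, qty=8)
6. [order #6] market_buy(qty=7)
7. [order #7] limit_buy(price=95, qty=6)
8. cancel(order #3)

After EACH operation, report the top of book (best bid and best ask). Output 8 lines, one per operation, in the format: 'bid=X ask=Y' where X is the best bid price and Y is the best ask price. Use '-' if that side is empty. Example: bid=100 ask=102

Answer: bid=100 ask=-
bid=100 ask=-
bid=100 ask=-
bid=102 ask=-
bid=102 ask=-
bid=102 ask=-
bid=102 ask=-
bid=102 ask=-

Derivation:
After op 1 [order #1] limit_buy(price=100, qty=4): fills=none; bids=[#1:4@100] asks=[-]
After op 2 [order #2] market_buy(qty=5): fills=none; bids=[#1:4@100] asks=[-]
After op 3 [order #3] limit_buy(price=95, qty=8): fills=none; bids=[#1:4@100 #3:8@95] asks=[-]
After op 4 [order #4] limit_buy(price=102, qty=6): fills=none; bids=[#4:6@102 #1:4@100 #3:8@95] asks=[-]
After op 5 [order #5] limit_buy(price=98, qty=8): fills=none; bids=[#4:6@102 #1:4@100 #5:8@98 #3:8@95] asks=[-]
After op 6 [order #6] market_buy(qty=7): fills=none; bids=[#4:6@102 #1:4@100 #5:8@98 #3:8@95] asks=[-]
After op 7 [order #7] limit_buy(price=95, qty=6): fills=none; bids=[#4:6@102 #1:4@100 #5:8@98 #3:8@95 #7:6@95] asks=[-]
After op 8 cancel(order #3): fills=none; bids=[#4:6@102 #1:4@100 #5:8@98 #7:6@95] asks=[-]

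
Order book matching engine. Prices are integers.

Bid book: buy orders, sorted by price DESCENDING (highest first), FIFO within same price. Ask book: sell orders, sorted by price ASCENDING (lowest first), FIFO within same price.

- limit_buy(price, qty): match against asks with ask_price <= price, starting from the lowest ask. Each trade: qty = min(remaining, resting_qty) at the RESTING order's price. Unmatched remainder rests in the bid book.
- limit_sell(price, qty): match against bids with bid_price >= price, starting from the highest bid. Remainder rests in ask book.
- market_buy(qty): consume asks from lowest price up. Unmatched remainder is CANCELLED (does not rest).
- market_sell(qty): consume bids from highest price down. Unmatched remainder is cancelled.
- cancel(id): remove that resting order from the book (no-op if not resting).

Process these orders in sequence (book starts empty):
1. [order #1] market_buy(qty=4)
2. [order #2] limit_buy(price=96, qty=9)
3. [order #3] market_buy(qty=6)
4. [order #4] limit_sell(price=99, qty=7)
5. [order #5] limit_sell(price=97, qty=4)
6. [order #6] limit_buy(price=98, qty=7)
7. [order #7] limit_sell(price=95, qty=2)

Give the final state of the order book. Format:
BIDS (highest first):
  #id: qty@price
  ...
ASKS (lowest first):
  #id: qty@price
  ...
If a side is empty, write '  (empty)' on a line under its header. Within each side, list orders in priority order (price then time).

After op 1 [order #1] market_buy(qty=4): fills=none; bids=[-] asks=[-]
After op 2 [order #2] limit_buy(price=96, qty=9): fills=none; bids=[#2:9@96] asks=[-]
After op 3 [order #3] market_buy(qty=6): fills=none; bids=[#2:9@96] asks=[-]
After op 4 [order #4] limit_sell(price=99, qty=7): fills=none; bids=[#2:9@96] asks=[#4:7@99]
After op 5 [order #5] limit_sell(price=97, qty=4): fills=none; bids=[#2:9@96] asks=[#5:4@97 #4:7@99]
After op 6 [order #6] limit_buy(price=98, qty=7): fills=#6x#5:4@97; bids=[#6:3@98 #2:9@96] asks=[#4:7@99]
After op 7 [order #7] limit_sell(price=95, qty=2): fills=#6x#7:2@98; bids=[#6:1@98 #2:9@96] asks=[#4:7@99]

Answer: BIDS (highest first):
  #6: 1@98
  #2: 9@96
ASKS (lowest first):
  #4: 7@99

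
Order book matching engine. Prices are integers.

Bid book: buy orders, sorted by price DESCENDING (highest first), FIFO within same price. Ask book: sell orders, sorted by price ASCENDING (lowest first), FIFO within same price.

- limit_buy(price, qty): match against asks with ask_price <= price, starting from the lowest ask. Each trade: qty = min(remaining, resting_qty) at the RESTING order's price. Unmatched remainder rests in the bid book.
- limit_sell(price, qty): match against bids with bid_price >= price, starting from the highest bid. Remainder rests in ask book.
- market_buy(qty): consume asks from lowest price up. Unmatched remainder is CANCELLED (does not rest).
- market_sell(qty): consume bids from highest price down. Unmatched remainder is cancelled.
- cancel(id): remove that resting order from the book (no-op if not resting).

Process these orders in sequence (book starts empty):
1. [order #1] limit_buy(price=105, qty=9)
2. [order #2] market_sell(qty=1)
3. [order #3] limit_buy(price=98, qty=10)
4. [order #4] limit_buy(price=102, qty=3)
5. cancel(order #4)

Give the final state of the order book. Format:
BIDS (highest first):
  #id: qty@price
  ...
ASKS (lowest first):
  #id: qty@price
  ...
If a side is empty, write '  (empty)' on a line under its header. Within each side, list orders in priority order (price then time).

After op 1 [order #1] limit_buy(price=105, qty=9): fills=none; bids=[#1:9@105] asks=[-]
After op 2 [order #2] market_sell(qty=1): fills=#1x#2:1@105; bids=[#1:8@105] asks=[-]
After op 3 [order #3] limit_buy(price=98, qty=10): fills=none; bids=[#1:8@105 #3:10@98] asks=[-]
After op 4 [order #4] limit_buy(price=102, qty=3): fills=none; bids=[#1:8@105 #4:3@102 #3:10@98] asks=[-]
After op 5 cancel(order #4): fills=none; bids=[#1:8@105 #3:10@98] asks=[-]

Answer: BIDS (highest first):
  #1: 8@105
  #3: 10@98
ASKS (lowest first):
  (empty)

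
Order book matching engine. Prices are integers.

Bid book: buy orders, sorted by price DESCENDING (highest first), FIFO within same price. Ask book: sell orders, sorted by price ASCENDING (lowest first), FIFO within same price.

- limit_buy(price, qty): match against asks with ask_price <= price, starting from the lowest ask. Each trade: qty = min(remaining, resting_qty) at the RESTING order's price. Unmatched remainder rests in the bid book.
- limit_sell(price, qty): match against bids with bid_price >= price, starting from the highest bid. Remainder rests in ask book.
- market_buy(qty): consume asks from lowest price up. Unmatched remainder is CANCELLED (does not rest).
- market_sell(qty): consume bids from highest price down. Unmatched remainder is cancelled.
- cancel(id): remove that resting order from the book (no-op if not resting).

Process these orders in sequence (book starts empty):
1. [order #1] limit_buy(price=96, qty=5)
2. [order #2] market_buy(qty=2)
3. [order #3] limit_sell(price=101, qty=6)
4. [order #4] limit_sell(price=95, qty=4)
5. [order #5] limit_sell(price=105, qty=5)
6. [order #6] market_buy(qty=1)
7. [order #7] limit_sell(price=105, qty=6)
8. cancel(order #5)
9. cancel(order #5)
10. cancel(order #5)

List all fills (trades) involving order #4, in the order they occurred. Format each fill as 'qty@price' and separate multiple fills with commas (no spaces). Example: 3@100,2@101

Answer: 4@96

Derivation:
After op 1 [order #1] limit_buy(price=96, qty=5): fills=none; bids=[#1:5@96] asks=[-]
After op 2 [order #2] market_buy(qty=2): fills=none; bids=[#1:5@96] asks=[-]
After op 3 [order #3] limit_sell(price=101, qty=6): fills=none; bids=[#1:5@96] asks=[#3:6@101]
After op 4 [order #4] limit_sell(price=95, qty=4): fills=#1x#4:4@96; bids=[#1:1@96] asks=[#3:6@101]
After op 5 [order #5] limit_sell(price=105, qty=5): fills=none; bids=[#1:1@96] asks=[#3:6@101 #5:5@105]
After op 6 [order #6] market_buy(qty=1): fills=#6x#3:1@101; bids=[#1:1@96] asks=[#3:5@101 #5:5@105]
After op 7 [order #7] limit_sell(price=105, qty=6): fills=none; bids=[#1:1@96] asks=[#3:5@101 #5:5@105 #7:6@105]
After op 8 cancel(order #5): fills=none; bids=[#1:1@96] asks=[#3:5@101 #7:6@105]
After op 9 cancel(order #5): fills=none; bids=[#1:1@96] asks=[#3:5@101 #7:6@105]
After op 10 cancel(order #5): fills=none; bids=[#1:1@96] asks=[#3:5@101 #7:6@105]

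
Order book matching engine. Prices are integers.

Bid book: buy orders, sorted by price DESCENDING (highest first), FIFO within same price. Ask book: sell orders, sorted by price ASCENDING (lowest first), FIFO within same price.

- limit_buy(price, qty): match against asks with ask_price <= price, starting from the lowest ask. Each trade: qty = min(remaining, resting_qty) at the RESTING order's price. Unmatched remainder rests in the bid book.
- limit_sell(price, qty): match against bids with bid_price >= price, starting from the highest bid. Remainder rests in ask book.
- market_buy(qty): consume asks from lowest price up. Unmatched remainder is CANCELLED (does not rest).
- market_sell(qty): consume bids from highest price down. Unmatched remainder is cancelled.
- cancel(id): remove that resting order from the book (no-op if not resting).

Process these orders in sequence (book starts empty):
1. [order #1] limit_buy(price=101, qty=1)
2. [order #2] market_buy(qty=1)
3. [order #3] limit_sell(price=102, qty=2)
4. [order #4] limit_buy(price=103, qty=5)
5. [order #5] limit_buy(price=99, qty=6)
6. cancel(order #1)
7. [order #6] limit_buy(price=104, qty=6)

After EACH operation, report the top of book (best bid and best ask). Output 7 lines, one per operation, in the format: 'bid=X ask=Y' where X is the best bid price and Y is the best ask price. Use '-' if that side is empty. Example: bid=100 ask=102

After op 1 [order #1] limit_buy(price=101, qty=1): fills=none; bids=[#1:1@101] asks=[-]
After op 2 [order #2] market_buy(qty=1): fills=none; bids=[#1:1@101] asks=[-]
After op 3 [order #3] limit_sell(price=102, qty=2): fills=none; bids=[#1:1@101] asks=[#3:2@102]
After op 4 [order #4] limit_buy(price=103, qty=5): fills=#4x#3:2@102; bids=[#4:3@103 #1:1@101] asks=[-]
After op 5 [order #5] limit_buy(price=99, qty=6): fills=none; bids=[#4:3@103 #1:1@101 #5:6@99] asks=[-]
After op 6 cancel(order #1): fills=none; bids=[#4:3@103 #5:6@99] asks=[-]
After op 7 [order #6] limit_buy(price=104, qty=6): fills=none; bids=[#6:6@104 #4:3@103 #5:6@99] asks=[-]

Answer: bid=101 ask=-
bid=101 ask=-
bid=101 ask=102
bid=103 ask=-
bid=103 ask=-
bid=103 ask=-
bid=104 ask=-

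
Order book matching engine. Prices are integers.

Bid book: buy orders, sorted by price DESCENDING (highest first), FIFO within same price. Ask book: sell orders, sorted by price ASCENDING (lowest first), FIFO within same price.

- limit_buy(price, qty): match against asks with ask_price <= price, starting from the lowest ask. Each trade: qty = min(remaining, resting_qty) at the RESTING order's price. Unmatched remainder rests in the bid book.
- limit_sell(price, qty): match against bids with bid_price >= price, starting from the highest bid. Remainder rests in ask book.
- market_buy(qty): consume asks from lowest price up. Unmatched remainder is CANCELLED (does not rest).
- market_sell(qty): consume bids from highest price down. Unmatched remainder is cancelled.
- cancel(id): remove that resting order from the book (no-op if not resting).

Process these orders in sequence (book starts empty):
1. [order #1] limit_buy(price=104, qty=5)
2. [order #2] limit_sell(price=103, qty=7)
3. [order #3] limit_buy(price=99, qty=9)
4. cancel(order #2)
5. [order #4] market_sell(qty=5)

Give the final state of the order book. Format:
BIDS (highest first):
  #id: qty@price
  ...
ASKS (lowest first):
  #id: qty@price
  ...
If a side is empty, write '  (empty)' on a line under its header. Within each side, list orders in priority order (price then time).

After op 1 [order #1] limit_buy(price=104, qty=5): fills=none; bids=[#1:5@104] asks=[-]
After op 2 [order #2] limit_sell(price=103, qty=7): fills=#1x#2:5@104; bids=[-] asks=[#2:2@103]
After op 3 [order #3] limit_buy(price=99, qty=9): fills=none; bids=[#3:9@99] asks=[#2:2@103]
After op 4 cancel(order #2): fills=none; bids=[#3:9@99] asks=[-]
After op 5 [order #4] market_sell(qty=5): fills=#3x#4:5@99; bids=[#3:4@99] asks=[-]

Answer: BIDS (highest first):
  #3: 4@99
ASKS (lowest first):
  (empty)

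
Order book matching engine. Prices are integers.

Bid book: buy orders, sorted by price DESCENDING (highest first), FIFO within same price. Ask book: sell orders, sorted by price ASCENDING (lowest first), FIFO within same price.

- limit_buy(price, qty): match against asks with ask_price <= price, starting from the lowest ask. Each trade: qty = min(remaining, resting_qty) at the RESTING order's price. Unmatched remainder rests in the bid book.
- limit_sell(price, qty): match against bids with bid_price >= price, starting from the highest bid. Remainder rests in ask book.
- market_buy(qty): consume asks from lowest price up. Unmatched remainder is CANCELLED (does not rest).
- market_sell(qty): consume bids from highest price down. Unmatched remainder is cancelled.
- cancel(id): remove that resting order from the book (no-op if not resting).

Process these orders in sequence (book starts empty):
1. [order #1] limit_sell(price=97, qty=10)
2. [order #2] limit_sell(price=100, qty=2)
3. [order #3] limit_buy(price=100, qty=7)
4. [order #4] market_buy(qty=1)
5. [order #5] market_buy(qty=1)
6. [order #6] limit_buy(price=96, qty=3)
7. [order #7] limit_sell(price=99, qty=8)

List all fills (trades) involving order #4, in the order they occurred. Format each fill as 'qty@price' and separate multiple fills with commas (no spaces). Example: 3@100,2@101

Answer: 1@97

Derivation:
After op 1 [order #1] limit_sell(price=97, qty=10): fills=none; bids=[-] asks=[#1:10@97]
After op 2 [order #2] limit_sell(price=100, qty=2): fills=none; bids=[-] asks=[#1:10@97 #2:2@100]
After op 3 [order #3] limit_buy(price=100, qty=7): fills=#3x#1:7@97; bids=[-] asks=[#1:3@97 #2:2@100]
After op 4 [order #4] market_buy(qty=1): fills=#4x#1:1@97; bids=[-] asks=[#1:2@97 #2:2@100]
After op 5 [order #5] market_buy(qty=1): fills=#5x#1:1@97; bids=[-] asks=[#1:1@97 #2:2@100]
After op 6 [order #6] limit_buy(price=96, qty=3): fills=none; bids=[#6:3@96] asks=[#1:1@97 #2:2@100]
After op 7 [order #7] limit_sell(price=99, qty=8): fills=none; bids=[#6:3@96] asks=[#1:1@97 #7:8@99 #2:2@100]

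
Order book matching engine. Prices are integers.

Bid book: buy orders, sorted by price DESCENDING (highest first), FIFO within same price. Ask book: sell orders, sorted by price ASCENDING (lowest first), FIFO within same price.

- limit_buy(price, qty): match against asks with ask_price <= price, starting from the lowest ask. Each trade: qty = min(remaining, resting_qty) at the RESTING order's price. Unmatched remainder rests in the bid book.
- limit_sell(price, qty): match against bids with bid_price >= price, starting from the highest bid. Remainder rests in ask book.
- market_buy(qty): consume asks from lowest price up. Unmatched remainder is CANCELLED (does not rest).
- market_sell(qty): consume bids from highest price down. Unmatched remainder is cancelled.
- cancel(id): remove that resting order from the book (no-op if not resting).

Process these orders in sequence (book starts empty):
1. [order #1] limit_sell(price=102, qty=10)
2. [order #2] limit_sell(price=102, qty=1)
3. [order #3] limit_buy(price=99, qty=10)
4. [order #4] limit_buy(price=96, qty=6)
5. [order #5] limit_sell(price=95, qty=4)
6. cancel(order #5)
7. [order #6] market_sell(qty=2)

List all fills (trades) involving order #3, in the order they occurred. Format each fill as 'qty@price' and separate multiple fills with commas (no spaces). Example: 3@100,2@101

After op 1 [order #1] limit_sell(price=102, qty=10): fills=none; bids=[-] asks=[#1:10@102]
After op 2 [order #2] limit_sell(price=102, qty=1): fills=none; bids=[-] asks=[#1:10@102 #2:1@102]
After op 3 [order #3] limit_buy(price=99, qty=10): fills=none; bids=[#3:10@99] asks=[#1:10@102 #2:1@102]
After op 4 [order #4] limit_buy(price=96, qty=6): fills=none; bids=[#3:10@99 #4:6@96] asks=[#1:10@102 #2:1@102]
After op 5 [order #5] limit_sell(price=95, qty=4): fills=#3x#5:4@99; bids=[#3:6@99 #4:6@96] asks=[#1:10@102 #2:1@102]
After op 6 cancel(order #5): fills=none; bids=[#3:6@99 #4:6@96] asks=[#1:10@102 #2:1@102]
After op 7 [order #6] market_sell(qty=2): fills=#3x#6:2@99; bids=[#3:4@99 #4:6@96] asks=[#1:10@102 #2:1@102]

Answer: 4@99,2@99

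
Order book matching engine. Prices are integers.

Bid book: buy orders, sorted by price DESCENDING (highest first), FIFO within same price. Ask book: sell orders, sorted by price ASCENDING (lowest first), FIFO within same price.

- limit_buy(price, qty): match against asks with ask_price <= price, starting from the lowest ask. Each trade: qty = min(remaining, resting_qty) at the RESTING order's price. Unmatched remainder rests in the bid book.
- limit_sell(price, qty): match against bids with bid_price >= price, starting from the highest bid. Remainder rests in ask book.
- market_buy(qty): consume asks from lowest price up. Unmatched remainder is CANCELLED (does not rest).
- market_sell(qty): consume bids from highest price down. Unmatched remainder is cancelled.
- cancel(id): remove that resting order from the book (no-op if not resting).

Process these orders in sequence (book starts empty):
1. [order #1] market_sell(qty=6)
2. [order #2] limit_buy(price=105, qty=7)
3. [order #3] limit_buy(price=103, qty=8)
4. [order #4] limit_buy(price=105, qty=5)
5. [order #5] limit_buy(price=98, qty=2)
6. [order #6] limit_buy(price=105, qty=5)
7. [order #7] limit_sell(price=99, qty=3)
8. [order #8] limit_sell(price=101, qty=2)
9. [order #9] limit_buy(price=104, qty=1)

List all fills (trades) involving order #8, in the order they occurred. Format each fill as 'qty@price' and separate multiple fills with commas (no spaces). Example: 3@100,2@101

After op 1 [order #1] market_sell(qty=6): fills=none; bids=[-] asks=[-]
After op 2 [order #2] limit_buy(price=105, qty=7): fills=none; bids=[#2:7@105] asks=[-]
After op 3 [order #3] limit_buy(price=103, qty=8): fills=none; bids=[#2:7@105 #3:8@103] asks=[-]
After op 4 [order #4] limit_buy(price=105, qty=5): fills=none; bids=[#2:7@105 #4:5@105 #3:8@103] asks=[-]
After op 5 [order #5] limit_buy(price=98, qty=2): fills=none; bids=[#2:7@105 #4:5@105 #3:8@103 #5:2@98] asks=[-]
After op 6 [order #6] limit_buy(price=105, qty=5): fills=none; bids=[#2:7@105 #4:5@105 #6:5@105 #3:8@103 #5:2@98] asks=[-]
After op 7 [order #7] limit_sell(price=99, qty=3): fills=#2x#7:3@105; bids=[#2:4@105 #4:5@105 #6:5@105 #3:8@103 #5:2@98] asks=[-]
After op 8 [order #8] limit_sell(price=101, qty=2): fills=#2x#8:2@105; bids=[#2:2@105 #4:5@105 #6:5@105 #3:8@103 #5:2@98] asks=[-]
After op 9 [order #9] limit_buy(price=104, qty=1): fills=none; bids=[#2:2@105 #4:5@105 #6:5@105 #9:1@104 #3:8@103 #5:2@98] asks=[-]

Answer: 2@105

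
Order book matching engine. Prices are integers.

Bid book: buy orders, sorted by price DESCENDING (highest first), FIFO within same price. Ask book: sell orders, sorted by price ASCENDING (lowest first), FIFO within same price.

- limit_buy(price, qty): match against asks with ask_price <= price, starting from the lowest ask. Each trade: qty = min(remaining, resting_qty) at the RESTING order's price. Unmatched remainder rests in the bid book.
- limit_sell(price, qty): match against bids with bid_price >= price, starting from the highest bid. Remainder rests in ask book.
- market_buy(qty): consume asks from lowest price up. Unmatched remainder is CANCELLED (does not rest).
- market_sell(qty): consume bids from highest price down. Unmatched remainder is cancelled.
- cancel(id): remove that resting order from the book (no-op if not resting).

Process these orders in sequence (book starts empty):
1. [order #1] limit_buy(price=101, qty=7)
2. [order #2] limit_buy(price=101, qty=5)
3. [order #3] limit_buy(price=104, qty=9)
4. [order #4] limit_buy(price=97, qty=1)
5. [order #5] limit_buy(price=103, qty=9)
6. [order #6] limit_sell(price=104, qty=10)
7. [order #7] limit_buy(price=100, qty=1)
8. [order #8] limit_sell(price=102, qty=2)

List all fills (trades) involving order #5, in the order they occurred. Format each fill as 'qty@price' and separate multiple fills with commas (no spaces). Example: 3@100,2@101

After op 1 [order #1] limit_buy(price=101, qty=7): fills=none; bids=[#1:7@101] asks=[-]
After op 2 [order #2] limit_buy(price=101, qty=5): fills=none; bids=[#1:7@101 #2:5@101] asks=[-]
After op 3 [order #3] limit_buy(price=104, qty=9): fills=none; bids=[#3:9@104 #1:7@101 #2:5@101] asks=[-]
After op 4 [order #4] limit_buy(price=97, qty=1): fills=none; bids=[#3:9@104 #1:7@101 #2:5@101 #4:1@97] asks=[-]
After op 5 [order #5] limit_buy(price=103, qty=9): fills=none; bids=[#3:9@104 #5:9@103 #1:7@101 #2:5@101 #4:1@97] asks=[-]
After op 6 [order #6] limit_sell(price=104, qty=10): fills=#3x#6:9@104; bids=[#5:9@103 #1:7@101 #2:5@101 #4:1@97] asks=[#6:1@104]
After op 7 [order #7] limit_buy(price=100, qty=1): fills=none; bids=[#5:9@103 #1:7@101 #2:5@101 #7:1@100 #4:1@97] asks=[#6:1@104]
After op 8 [order #8] limit_sell(price=102, qty=2): fills=#5x#8:2@103; bids=[#5:7@103 #1:7@101 #2:5@101 #7:1@100 #4:1@97] asks=[#6:1@104]

Answer: 2@103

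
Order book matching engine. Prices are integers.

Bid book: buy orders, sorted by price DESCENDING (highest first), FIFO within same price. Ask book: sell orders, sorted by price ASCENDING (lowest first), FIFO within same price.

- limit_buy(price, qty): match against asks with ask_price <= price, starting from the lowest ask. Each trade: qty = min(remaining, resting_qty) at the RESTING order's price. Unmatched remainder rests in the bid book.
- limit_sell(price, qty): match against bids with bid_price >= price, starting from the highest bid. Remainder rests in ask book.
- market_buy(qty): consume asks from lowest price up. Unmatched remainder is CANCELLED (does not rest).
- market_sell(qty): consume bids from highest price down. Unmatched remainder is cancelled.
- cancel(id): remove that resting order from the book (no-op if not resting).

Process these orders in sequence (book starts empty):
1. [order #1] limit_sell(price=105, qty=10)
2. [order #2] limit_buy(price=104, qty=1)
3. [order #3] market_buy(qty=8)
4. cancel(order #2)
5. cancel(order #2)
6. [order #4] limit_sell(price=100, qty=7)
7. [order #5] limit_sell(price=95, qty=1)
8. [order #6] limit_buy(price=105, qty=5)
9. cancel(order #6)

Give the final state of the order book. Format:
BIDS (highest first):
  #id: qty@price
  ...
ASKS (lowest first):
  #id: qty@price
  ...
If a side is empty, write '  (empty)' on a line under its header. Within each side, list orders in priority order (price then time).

Answer: BIDS (highest first):
  (empty)
ASKS (lowest first):
  #4: 3@100
  #1: 2@105

Derivation:
After op 1 [order #1] limit_sell(price=105, qty=10): fills=none; bids=[-] asks=[#1:10@105]
After op 2 [order #2] limit_buy(price=104, qty=1): fills=none; bids=[#2:1@104] asks=[#1:10@105]
After op 3 [order #3] market_buy(qty=8): fills=#3x#1:8@105; bids=[#2:1@104] asks=[#1:2@105]
After op 4 cancel(order #2): fills=none; bids=[-] asks=[#1:2@105]
After op 5 cancel(order #2): fills=none; bids=[-] asks=[#1:2@105]
After op 6 [order #4] limit_sell(price=100, qty=7): fills=none; bids=[-] asks=[#4:7@100 #1:2@105]
After op 7 [order #5] limit_sell(price=95, qty=1): fills=none; bids=[-] asks=[#5:1@95 #4:7@100 #1:2@105]
After op 8 [order #6] limit_buy(price=105, qty=5): fills=#6x#5:1@95 #6x#4:4@100; bids=[-] asks=[#4:3@100 #1:2@105]
After op 9 cancel(order #6): fills=none; bids=[-] asks=[#4:3@100 #1:2@105]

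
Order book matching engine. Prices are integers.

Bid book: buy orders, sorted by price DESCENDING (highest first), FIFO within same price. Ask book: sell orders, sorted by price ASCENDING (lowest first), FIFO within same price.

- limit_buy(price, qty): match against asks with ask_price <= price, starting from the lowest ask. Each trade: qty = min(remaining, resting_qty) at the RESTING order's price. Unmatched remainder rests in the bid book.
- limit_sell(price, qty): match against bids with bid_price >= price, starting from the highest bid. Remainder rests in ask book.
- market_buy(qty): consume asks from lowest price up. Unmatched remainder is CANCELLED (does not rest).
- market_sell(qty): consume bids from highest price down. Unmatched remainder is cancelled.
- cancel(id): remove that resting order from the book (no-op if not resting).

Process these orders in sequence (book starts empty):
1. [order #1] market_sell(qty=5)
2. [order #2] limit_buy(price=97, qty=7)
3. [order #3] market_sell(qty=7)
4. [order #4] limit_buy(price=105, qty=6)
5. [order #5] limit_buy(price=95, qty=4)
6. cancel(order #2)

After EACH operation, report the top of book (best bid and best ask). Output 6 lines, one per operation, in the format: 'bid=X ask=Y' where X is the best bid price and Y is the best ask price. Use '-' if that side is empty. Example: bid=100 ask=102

Answer: bid=- ask=-
bid=97 ask=-
bid=- ask=-
bid=105 ask=-
bid=105 ask=-
bid=105 ask=-

Derivation:
After op 1 [order #1] market_sell(qty=5): fills=none; bids=[-] asks=[-]
After op 2 [order #2] limit_buy(price=97, qty=7): fills=none; bids=[#2:7@97] asks=[-]
After op 3 [order #3] market_sell(qty=7): fills=#2x#3:7@97; bids=[-] asks=[-]
After op 4 [order #4] limit_buy(price=105, qty=6): fills=none; bids=[#4:6@105] asks=[-]
After op 5 [order #5] limit_buy(price=95, qty=4): fills=none; bids=[#4:6@105 #5:4@95] asks=[-]
After op 6 cancel(order #2): fills=none; bids=[#4:6@105 #5:4@95] asks=[-]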